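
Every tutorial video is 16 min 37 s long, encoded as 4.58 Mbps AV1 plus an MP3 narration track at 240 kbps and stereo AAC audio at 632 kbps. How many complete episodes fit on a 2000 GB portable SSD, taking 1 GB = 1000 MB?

2943

16 min 37 s = 997 s
Audio total: 240 + 632 = 872 kbps = 0.872 Mbps.
Total bitrate: 5.452 Mbps.
Per item: 5.452 Mbps × 997 s = 5,436 Mb = 679.5 MB.
Capacity: 2000 GB = 16,000,000 Mb; 2943.53 items → 2943 complete.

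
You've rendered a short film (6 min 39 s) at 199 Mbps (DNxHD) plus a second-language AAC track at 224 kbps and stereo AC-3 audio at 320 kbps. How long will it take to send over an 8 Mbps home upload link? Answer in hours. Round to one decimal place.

6 min 39 s = 399 s
Audio total: 224 + 320 = 544 kbps = 0.544 Mbps.
Total bitrate: 199.544 Mbps.
File: 199.544 Mbps × 399 s = 79618.1 Mb.
At 8 Mbps: 79618.1 / 8 = 9952.3 s ≈ 2.76 hours.

2.8 hours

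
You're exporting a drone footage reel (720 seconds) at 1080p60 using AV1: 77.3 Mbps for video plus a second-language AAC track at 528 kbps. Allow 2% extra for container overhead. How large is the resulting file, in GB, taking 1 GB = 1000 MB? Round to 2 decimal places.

7.14 GB

Audio: 528 kbps = 0.528 Mbps.
Total bitrate: 77.3 + 0.528 = 77.828 Mbps.
Stream data: 77.828 Mbps × 720 s = 56036.2 Mb.
With 2% container overhead: ×1.02.
57,157 Mb ÷ 8 = 7,145 MB → 7.145 GB.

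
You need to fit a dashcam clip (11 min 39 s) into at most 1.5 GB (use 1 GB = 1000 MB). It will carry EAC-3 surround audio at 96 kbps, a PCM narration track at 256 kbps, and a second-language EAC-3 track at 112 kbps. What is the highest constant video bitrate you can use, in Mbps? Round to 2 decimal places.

Budget: 1.5 GB = 12000.0 Mb.
11 min 39 s = 699 s
Total bitrate budget: 12000.0 Mb / 699 s = 17.167 Mbps.
Audio total: 96 + 256 + 112 = 464 kbps = 0.464 Mbps.
Video: 17.167 − 0.464 = 16.703 Mbps.

16.70 Mbps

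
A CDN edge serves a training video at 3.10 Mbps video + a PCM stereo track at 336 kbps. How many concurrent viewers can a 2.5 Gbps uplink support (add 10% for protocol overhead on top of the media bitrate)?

Audio: 336 kbps = 0.336 Mbps.
Per-viewer media rate: 3.436 Mbps.
On the wire with 10% overhead: 3.780 Mbps.
2.5 Gbps = 2,500 Mbps; 2,500 / 3.780 = 661.45 → 661 viewers.

661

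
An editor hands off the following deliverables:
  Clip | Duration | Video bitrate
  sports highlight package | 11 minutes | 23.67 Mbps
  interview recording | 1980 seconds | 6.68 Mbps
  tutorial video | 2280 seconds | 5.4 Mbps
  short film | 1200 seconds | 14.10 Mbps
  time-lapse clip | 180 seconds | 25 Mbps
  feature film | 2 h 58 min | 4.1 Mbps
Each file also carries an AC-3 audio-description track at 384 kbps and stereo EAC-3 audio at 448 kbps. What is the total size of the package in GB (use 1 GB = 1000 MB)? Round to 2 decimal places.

Audio total: 384 + 448 = 832 kbps = 0.832 Mbps.
sports highlight package: 24.502 Mbps × 660 s = 16171.3 Mb
interview recording: 7.512 Mbps × 1980 s = 14873.8 Mb
tutorial video: 6.232 Mbps × 2280 s = 14209.0 Mb
short film: 14.932 Mbps × 1200 s = 17918.4 Mb
time-lapse clip: 25.832 Mbps × 180 s = 4649.8 Mb
feature film: 4.932 Mbps × 10680 s = 52673.8 Mb
Total: 120496.0 Mb = 15062.0 MB.
= 15.06 GB.

15.06 GB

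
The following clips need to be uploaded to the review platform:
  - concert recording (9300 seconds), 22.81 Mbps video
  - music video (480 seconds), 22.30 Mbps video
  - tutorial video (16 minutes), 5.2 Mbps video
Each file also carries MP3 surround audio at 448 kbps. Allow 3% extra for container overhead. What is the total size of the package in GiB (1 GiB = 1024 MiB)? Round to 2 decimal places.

27.90 GiB

Audio: 448 kbps = 0.448 Mbps.
concert recording: 23.258 Mbps × 9300 s × 1.03 = 222788.4 Mb
music video: 22.748 Mbps × 480 s × 1.03 = 11246.6 Mb
tutorial video: 5.648 Mbps × 960 s × 1.03 = 5584.7 Mb
Total: 239619.7 Mb = 29952.5 MB.
= 27.90 GiB.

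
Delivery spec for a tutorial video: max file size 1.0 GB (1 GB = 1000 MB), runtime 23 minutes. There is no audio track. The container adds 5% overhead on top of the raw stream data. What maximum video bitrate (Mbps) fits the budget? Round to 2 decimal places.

Budget: 1.0 GB = 8000.0 Mb.
Stream payload after overhead: 8000.0 / 1.05 = 7619.0 Mb.
23 min = 1380 s
Total bitrate budget: 7619.0 Mb / 1380 s = 5.521 Mbps.

5.52 Mbps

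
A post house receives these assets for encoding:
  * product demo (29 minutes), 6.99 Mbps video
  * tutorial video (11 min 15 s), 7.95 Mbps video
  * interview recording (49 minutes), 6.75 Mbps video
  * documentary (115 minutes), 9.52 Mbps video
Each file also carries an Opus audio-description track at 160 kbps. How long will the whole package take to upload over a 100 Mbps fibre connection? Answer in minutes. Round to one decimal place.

17.5 minutes

Audio: 160 kbps = 0.160 Mbps.
product demo: 7.150 Mbps × 1740 s = 12441.0 Mb
tutorial video: 8.110 Mbps × 675 s = 5474.2 Mb
interview recording: 6.910 Mbps × 2940 s = 20315.4 Mb
documentary: 9.680 Mbps × 6900 s = 66792.0 Mb
Total: 105022.6 Mb = 13127.8 MB.
At 100 Mbps: 105022.6 / 100 = 1050 s ≈ 17.5 minutes.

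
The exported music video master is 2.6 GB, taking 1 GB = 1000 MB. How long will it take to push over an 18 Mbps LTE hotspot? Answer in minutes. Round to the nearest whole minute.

File: 2.6 GB = 20800.0 Mb.
At 18 Mbps: 20800.0 / 18 = 1155.6 s ≈ 19.3 minutes.

19 minutes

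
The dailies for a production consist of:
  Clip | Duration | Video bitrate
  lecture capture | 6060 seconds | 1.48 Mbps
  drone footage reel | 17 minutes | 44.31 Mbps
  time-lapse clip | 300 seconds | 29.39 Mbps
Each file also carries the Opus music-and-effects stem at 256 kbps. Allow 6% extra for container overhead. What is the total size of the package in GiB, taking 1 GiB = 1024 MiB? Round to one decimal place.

Audio: 256 kbps = 0.256 Mbps.
lecture capture: 1.736 Mbps × 6060 s × 1.06 = 11151.4 Mb
drone footage reel: 44.566 Mbps × 1020 s × 1.06 = 48184.8 Mb
time-lapse clip: 29.646 Mbps × 300 s × 1.06 = 9427.4 Mb
Total: 68763.6 Mb = 8595.4 MB.
= 8.005 GiB.

8.0 GiB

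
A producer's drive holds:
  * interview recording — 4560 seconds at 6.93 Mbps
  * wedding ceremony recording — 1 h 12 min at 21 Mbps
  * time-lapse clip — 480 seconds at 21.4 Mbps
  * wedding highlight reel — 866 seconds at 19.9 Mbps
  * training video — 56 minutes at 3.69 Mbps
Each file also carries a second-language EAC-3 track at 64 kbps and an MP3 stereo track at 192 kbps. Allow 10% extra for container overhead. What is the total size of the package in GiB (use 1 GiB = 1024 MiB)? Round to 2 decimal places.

Audio total: 64 + 192 = 256 kbps = 0.256 Mbps.
interview recording: 7.186 Mbps × 4560 s × 1.10 = 36045.0 Mb
wedding ceremony recording: 21.256 Mbps × 4320 s × 1.10 = 101008.5 Mb
time-lapse clip: 21.656 Mbps × 480 s × 1.10 = 11434.4 Mb
wedding highlight reel: 20.156 Mbps × 866 s × 1.10 = 19200.6 Mb
training video: 3.946 Mbps × 3360 s × 1.10 = 14584.4 Mb
Total: 182272.9 Mb = 22784.1 MB.
= 21.22 GiB.

21.22 GiB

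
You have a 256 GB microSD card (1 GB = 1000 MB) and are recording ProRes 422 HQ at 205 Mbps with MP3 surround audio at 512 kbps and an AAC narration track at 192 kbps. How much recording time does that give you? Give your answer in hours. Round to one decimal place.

2.8 hours

Audio total: 512 + 192 = 704 kbps = 0.704 Mbps.
Total bitrate: 205 + 0.704 = 205.704 Mbps.
Capacity: 256 GB = 2,048,000 Mb.
Recording time: 2,048,000 / 205.704 = 9,956 s ≈ 2.77 hours.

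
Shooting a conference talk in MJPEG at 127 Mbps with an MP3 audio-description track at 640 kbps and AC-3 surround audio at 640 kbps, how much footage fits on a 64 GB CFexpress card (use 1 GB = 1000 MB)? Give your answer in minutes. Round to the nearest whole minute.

Audio total: 640 + 640 = 1280 kbps = 1.280 Mbps.
Total bitrate: 127 + 1.280 = 128.280 Mbps.
Capacity: 64 GB = 512,000 Mb.
Recording time: 512,000 / 128.280 = 3,991 s ≈ 66.5 minutes.

67 minutes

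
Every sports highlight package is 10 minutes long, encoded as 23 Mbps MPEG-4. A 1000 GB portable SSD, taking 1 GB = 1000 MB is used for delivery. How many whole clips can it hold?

579

10 min = 600 s
Per item: 23.000 Mbps × 600 s = 13,800 Mb = 1,725 MB.
Capacity: 1000 GB = 8,000,000 Mb; 579.71 items → 579 complete.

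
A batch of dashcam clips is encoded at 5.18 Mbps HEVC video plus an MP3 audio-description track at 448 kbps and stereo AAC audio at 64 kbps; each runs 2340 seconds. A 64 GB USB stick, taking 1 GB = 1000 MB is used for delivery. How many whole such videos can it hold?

Audio total: 448 + 64 = 512 kbps = 0.512 Mbps.
Total bitrate: 5.692 Mbps.
Per item: 5.692 Mbps × 2340 s = 13,319 Mb = 1,665 MB.
Capacity: 64 GB = 512,000 Mb; 38.44 items → 38 complete.

38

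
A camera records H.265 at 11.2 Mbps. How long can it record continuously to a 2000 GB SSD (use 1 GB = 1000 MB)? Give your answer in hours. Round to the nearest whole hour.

Capacity: 2000 GB = 16,000,000 Mb.
Recording time: 16,000,000 / 11.200 = 1,428,571 s ≈ 397 hours.

397 hours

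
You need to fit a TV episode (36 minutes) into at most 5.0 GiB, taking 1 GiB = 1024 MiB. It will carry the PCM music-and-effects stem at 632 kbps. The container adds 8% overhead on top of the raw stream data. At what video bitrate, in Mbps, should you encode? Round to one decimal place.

17.8 Mbps

Budget: 5.0 GiB = 42949.7 Mb.
Stream payload after overhead: 42949.7 / 1.08 = 39768.2 Mb.
36 min = 2160 s
Total bitrate budget: 39768.2 Mb / 2160 s = 18.411 Mbps.
Audio: 632 kbps = 0.632 Mbps.
Video: 18.411 − 0.632 = 17.779 Mbps.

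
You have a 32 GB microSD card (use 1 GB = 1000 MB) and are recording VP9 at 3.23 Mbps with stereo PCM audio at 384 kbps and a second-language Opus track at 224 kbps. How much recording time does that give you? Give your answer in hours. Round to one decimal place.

18.5 hours

Audio total: 384 + 224 = 608 kbps = 0.608 Mbps.
Total bitrate: 3.23 + 0.608 = 3.838 Mbps.
Capacity: 32 GB = 256,000 Mb.
Recording time: 256,000 / 3.838 = 66,701 s ≈ 18.5 hours.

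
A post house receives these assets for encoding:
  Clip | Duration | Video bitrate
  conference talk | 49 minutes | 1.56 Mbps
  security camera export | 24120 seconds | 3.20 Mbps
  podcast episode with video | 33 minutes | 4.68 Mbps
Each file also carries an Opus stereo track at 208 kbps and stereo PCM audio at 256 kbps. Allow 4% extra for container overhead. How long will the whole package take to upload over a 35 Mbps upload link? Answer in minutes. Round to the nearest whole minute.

Audio total: 208 + 256 = 464 kbps = 0.464 Mbps.
conference talk: 2.024 Mbps × 2940 s × 1.04 = 6188.6 Mb
security camera export: 3.664 Mbps × 24120 s × 1.04 = 91910.7 Mb
podcast episode with video: 5.144 Mbps × 1980 s × 1.04 = 10592.5 Mb
Total: 108691.8 Mb = 13586.5 MB.
At 35 Mbps: 108691.8 / 35 = 3105 s ≈ 51.8 minutes.

52 minutes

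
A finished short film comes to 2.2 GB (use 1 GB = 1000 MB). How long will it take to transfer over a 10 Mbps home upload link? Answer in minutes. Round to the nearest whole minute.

File: 2.2 GB = 17600.0 Mb.
At 10 Mbps: 17600.0 / 10 = 1760.0 s ≈ 29.3 minutes.

29 minutes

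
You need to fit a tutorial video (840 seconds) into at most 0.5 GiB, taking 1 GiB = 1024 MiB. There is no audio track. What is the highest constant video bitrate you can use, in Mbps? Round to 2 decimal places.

5.11 Mbps

Budget: 0.5 GiB = 4295.0 Mb.
Total bitrate budget: 4295.0 Mb / 840 s = 5.113 Mbps.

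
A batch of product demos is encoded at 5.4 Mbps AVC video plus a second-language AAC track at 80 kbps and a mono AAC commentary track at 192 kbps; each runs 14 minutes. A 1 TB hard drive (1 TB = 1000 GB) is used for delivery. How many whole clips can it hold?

14 min = 840 s
Audio total: 80 + 192 = 272 kbps = 0.272 Mbps.
Total bitrate: 5.672 Mbps.
Per item: 5.672 Mbps × 840 s = 4,764 Mb = 595.6 MB.
Capacity: 1 TB = 8,000,000 Mb; 1679.09 items → 1679 complete.

1679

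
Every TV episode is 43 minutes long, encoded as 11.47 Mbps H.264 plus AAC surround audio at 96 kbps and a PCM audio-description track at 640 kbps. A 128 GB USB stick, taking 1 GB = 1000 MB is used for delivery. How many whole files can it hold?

32

43 min = 2580 s
Audio total: 96 + 640 = 736 kbps = 0.736 Mbps.
Total bitrate: 12.206 Mbps.
Per item: 12.206 Mbps × 2580 s = 31,491 Mb = 3,936 MB.
Capacity: 128 GB = 1,024,000 Mb; 32.52 items → 32 complete.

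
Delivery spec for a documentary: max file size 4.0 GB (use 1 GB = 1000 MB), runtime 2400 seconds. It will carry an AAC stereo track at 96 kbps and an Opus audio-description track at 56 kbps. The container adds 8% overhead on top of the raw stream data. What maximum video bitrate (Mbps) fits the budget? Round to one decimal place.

12.2 Mbps

Budget: 4.0 GB = 32000.0 Mb.
Stream payload after overhead: 32000.0 / 1.08 = 29629.6 Mb.
Total bitrate budget: 29629.6 Mb / 2400 s = 12.346 Mbps.
Audio total: 96 + 56 = 152 kbps = 0.152 Mbps.
Video: 12.346 − 0.152 = 12.194 Mbps.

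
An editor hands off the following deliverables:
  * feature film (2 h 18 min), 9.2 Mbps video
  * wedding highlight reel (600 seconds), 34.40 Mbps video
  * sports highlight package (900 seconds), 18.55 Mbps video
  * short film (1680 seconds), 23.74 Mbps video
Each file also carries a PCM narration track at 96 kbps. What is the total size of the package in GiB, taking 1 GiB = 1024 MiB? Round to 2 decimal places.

Audio: 96 kbps = 0.096 Mbps.
feature film: 9.296 Mbps × 8280 s = 76970.9 Mb
wedding highlight reel: 34.496 Mbps × 600 s = 20697.6 Mb
sports highlight package: 18.646 Mbps × 900 s = 16781.4 Mb
short film: 23.836 Mbps × 1680 s = 40044.5 Mb
Total: 154494.4 Mb = 19311.8 MB.
= 17.99 GiB.

17.99 GiB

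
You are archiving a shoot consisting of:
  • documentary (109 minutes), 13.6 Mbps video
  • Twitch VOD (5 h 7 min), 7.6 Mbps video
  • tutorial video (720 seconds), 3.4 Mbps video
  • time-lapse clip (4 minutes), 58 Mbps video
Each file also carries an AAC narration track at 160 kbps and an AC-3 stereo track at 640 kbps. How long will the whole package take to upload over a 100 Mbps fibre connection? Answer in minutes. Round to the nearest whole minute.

44 minutes

Audio total: 160 + 640 = 800 kbps = 0.800 Mbps.
documentary: 14.400 Mbps × 6540 s = 94176.0 Mb
Twitch VOD: 8.400 Mbps × 18420 s = 154728.0 Mb
tutorial video: 4.200 Mbps × 720 s = 3024.0 Mb
time-lapse clip: 58.800 Mbps × 240 s = 14112.0 Mb
Total: 266040.0 Mb = 33255.0 MB.
At 100 Mbps: 266040.0 / 100 = 2660 s ≈ 44.3 minutes.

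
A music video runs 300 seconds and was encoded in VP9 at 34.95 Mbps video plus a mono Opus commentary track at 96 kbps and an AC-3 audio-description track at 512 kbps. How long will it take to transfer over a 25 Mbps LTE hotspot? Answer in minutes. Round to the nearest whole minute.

7 minutes

Audio total: 96 + 512 = 608 kbps = 0.608 Mbps.
Total bitrate: 35.558 Mbps.
File: 35.558 Mbps × 300 s = 10667.4 Mb.
At 25 Mbps: 10667.4 / 25 = 426.7 s ≈ 7.11 minutes.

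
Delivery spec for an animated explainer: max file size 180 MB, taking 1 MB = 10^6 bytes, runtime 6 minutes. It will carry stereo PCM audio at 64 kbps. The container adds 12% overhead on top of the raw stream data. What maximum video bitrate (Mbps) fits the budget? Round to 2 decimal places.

Budget: 180 MB = 1440.0 Mb.
Stream payload after overhead: 1440.0 / 1.12 = 1285.7 Mb.
6 min = 360 s
Total bitrate budget: 1285.7 Mb / 360 s = 3.571 Mbps.
Audio: 64 kbps = 0.064 Mbps.
Video: 3.571 − 0.064 = 3.507 Mbps.

3.51 Mbps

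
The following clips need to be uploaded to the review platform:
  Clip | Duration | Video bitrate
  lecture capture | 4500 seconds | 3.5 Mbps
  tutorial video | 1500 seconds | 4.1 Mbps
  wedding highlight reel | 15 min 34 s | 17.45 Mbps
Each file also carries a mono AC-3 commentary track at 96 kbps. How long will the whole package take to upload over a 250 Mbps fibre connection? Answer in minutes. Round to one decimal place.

Audio: 96 kbps = 0.096 Mbps.
lecture capture: 3.596 Mbps × 4500 s = 16182.0 Mb
tutorial video: 4.196 Mbps × 1500 s = 6294.0 Mb
wedding highlight reel: 17.546 Mbps × 934 s = 16388.0 Mb
Total: 38864.0 Mb = 4858.0 MB.
At 250 Mbps: 38864.0 / 250 = 155 s ≈ 2.59 minutes.

2.6 minutes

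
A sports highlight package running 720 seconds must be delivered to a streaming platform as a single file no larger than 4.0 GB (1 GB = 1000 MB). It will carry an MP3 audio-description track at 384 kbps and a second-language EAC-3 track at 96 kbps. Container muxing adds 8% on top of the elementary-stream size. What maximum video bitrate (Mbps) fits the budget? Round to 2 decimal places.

Budget: 4.0 GB = 32000.0 Mb.
Stream payload after overhead: 32000.0 / 1.08 = 29629.6 Mb.
Total bitrate budget: 29629.6 Mb / 720 s = 41.152 Mbps.
Audio total: 384 + 96 = 480 kbps = 0.480 Mbps.
Video: 41.152 − 0.480 = 40.672 Mbps.

40.67 Mbps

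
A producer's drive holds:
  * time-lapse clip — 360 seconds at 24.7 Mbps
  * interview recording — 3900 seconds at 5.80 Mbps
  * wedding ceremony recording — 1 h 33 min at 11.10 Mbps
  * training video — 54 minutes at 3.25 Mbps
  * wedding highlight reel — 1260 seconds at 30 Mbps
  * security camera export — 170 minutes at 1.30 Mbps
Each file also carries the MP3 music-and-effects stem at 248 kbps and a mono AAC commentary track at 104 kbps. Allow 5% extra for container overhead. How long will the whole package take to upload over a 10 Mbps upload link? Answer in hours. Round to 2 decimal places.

4.77 hours

Audio total: 248 + 104 = 352 kbps = 0.352 Mbps.
time-lapse clip: 25.052 Mbps × 360 s × 1.05 = 9469.7 Mb
interview recording: 6.152 Mbps × 3900 s × 1.05 = 25192.4 Mb
wedding ceremony recording: 11.452 Mbps × 5580 s × 1.05 = 67097.3 Mb
training video: 3.602 Mbps × 3240 s × 1.05 = 12254.0 Mb
wedding highlight reel: 30.352 Mbps × 1260 s × 1.05 = 40155.7 Mb
security camera export: 1.652 Mbps × 10200 s × 1.05 = 17692.9 Mb
Total: 171862.0 Mb = 21482.7 MB.
At 10 Mbps: 171862.0 / 10 = 17186 s ≈ 4.77 hours.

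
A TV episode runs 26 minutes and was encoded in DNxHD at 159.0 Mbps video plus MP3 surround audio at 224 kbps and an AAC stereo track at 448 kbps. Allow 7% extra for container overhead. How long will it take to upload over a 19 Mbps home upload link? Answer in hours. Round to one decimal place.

26 min = 1560 s
Audio total: 224 + 448 = 672 kbps = 0.672 Mbps.
Total bitrate: 159.672 Mbps.
File: 159.672 Mbps × 1560 s = 249088.3 Mb.
With 7% container overhead: ×1.07. → 266524.5 Mb.
At 19 Mbps: 266524.5 / 19 = 14027.6 s ≈ 3.9 hours.

3.9 hours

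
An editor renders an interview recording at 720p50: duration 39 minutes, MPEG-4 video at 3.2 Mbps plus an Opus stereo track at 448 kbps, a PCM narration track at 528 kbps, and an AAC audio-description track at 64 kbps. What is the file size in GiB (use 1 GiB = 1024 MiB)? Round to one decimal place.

1.2 GiB

39 min = 2340 s
Audio total: 448 + 528 + 64 = 1040 kbps = 1.040 Mbps.
Total bitrate: 3.2 + 1.040 = 4.240 Mbps.
Stream data: 4.240 Mbps × 2340 s = 9921.6 Mb.
9,922 Mb = 1,240,200,000 bytes ÷ 1,073,741,824 = 1.155 GiB.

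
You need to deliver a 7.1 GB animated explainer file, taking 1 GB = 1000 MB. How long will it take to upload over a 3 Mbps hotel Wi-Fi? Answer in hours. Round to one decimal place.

File: 7.1 GB = 56800.0 Mb.
At 3 Mbps: 56800.0 / 3 = 18933.3 s ≈ 5.26 hours.

5.3 hours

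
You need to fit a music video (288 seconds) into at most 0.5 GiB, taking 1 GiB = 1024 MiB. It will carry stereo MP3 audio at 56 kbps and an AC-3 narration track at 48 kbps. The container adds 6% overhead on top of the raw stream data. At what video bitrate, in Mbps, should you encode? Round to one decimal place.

Budget: 0.5 GiB = 4295.0 Mb.
Stream payload after overhead: 4295.0 / 1.06 = 4051.9 Mb.
Total bitrate budget: 4051.9 Mb / 288 s = 14.069 Mbps.
Audio total: 56 + 48 = 104 kbps = 0.104 Mbps.
Video: 14.069 − 0.104 = 13.965 Mbps.

14.0 Mbps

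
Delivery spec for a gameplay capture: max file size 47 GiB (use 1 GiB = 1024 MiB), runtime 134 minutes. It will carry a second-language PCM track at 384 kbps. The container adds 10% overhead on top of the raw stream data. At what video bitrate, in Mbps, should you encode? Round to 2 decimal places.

45.27 Mbps

Budget: 47 GiB = 403726.9 Mb.
Stream payload after overhead: 403726.9 / 1.10 = 367024.5 Mb.
134 min = 8040 s
Total bitrate budget: 367024.5 Mb / 8040 s = 45.650 Mbps.
Audio: 384 kbps = 0.384 Mbps.
Video: 45.650 − 0.384 = 45.266 Mbps.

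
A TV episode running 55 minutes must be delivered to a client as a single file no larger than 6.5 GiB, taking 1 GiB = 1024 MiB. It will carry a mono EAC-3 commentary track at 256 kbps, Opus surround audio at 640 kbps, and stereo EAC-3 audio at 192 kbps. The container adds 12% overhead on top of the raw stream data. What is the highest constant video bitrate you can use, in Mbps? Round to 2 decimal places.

14.02 Mbps

Budget: 6.5 GiB = 55834.6 Mb.
Stream payload after overhead: 55834.6 / 1.12 = 49852.3 Mb.
55 min = 3300 s
Total bitrate budget: 49852.3 Mb / 3300 s = 15.107 Mbps.
Audio total: 256 + 640 + 192 = 1088 kbps = 1.088 Mbps.
Video: 15.107 − 1.088 = 14.019 Mbps.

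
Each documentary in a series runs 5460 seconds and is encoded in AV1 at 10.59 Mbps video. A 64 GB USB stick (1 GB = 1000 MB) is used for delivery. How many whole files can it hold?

8

Per item: 10.590 Mbps × 5460 s = 57,821 Mb = 7,228 MB.
Capacity: 64 GB = 512,000 Mb; 8.85 items → 8 complete.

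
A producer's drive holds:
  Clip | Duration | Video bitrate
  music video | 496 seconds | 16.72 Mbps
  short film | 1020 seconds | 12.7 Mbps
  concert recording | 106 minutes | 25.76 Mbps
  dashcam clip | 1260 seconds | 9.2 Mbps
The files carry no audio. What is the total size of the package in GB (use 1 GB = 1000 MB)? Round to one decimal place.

24.6 GB

music video: 16.720 Mbps × 496 s = 8293.1 Mb
short film: 12.700 Mbps × 1020 s = 12954.0 Mb
concert recording: 25.760 Mbps × 6360 s = 163833.6 Mb
dashcam clip: 9.200 Mbps × 1260 s = 11592.0 Mb
Total: 196672.7 Mb = 24584.1 MB.
= 24.58 GB.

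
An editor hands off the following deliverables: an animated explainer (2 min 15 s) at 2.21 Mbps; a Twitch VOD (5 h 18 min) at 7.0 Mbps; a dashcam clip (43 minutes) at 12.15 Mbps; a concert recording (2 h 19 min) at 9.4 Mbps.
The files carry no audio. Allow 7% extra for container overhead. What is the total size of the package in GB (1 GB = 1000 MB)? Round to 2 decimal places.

animated explainer: 2.210 Mbps × 135 s × 1.07 = 319.2 Mb
Twitch VOD: 7.000 Mbps × 19080 s × 1.07 = 142909.2 Mb
dashcam clip: 12.150 Mbps × 2580 s × 1.07 = 33541.3 Mb
concert recording: 9.400 Mbps × 8340 s × 1.07 = 83883.7 Mb
Total: 260653.4 Mb = 32581.7 MB.
= 32.58 GB.

32.58 GB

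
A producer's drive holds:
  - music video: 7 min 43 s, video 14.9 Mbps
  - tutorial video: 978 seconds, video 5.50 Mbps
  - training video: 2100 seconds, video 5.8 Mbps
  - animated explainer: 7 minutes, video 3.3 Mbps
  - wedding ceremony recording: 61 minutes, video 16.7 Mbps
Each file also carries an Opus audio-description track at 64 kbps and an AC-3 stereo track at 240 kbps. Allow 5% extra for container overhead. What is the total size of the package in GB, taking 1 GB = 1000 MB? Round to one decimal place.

Audio total: 64 + 240 = 304 kbps = 0.304 Mbps.
music video: 15.204 Mbps × 463 s × 1.05 = 7391.4 Mb
tutorial video: 5.804 Mbps × 978 s × 1.05 = 5960.1 Mb
training video: 6.104 Mbps × 2100 s × 1.05 = 13459.3 Mb
animated explainer: 3.604 Mbps × 420 s × 1.05 = 1589.4 Mb
wedding ceremony recording: 17.004 Mbps × 3660 s × 1.05 = 65346.4 Mb
Total: 93746.6 Mb = 11718.3 MB.
= 11.72 GB.

11.7 GB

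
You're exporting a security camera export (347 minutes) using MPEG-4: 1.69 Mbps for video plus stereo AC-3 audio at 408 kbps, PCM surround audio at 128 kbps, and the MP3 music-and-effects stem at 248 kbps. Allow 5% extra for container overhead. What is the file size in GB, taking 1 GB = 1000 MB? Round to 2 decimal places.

347 min = 20820 s
Audio total: 408 + 128 + 248 = 784 kbps = 0.784 Mbps.
Total bitrate: 1.69 + 0.784 = 2.474 Mbps.
Stream data: 2.474 Mbps × 20820 s = 51508.7 Mb.
With 5% container overhead: ×1.05.
54,084 Mb ÷ 8 = 6,761 MB → 6.761 GB.

6.76 GB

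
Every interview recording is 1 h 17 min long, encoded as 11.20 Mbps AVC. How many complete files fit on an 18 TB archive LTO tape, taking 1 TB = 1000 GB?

2782

1 h 17 min = 77 min = 4620 s
Per item: 11.200 Mbps × 4620 s = 51,744 Mb = 6,468 MB.
Capacity: 18 TB = 144,000,000 Mb; 2782.93 items → 2782 complete.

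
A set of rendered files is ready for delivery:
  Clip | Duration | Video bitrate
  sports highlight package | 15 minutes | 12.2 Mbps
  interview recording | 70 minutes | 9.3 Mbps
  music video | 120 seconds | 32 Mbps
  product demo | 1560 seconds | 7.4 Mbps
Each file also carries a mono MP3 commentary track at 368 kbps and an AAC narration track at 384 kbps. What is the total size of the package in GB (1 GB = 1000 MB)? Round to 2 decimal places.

Audio total: 368 + 384 = 752 kbps = 0.752 Mbps.
sports highlight package: 12.952 Mbps × 900 s = 11656.8 Mb
interview recording: 10.052 Mbps × 4200 s = 42218.4 Mb
music video: 32.752 Mbps × 120 s = 3930.2 Mb
product demo: 8.152 Mbps × 1560 s = 12717.1 Mb
Total: 70522.6 Mb = 8815.3 MB.
= 8.815 GB.

8.82 GB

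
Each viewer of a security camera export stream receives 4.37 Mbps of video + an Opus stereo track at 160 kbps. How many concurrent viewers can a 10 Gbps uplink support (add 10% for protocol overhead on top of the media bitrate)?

Audio: 160 kbps = 0.160 Mbps.
Per-viewer media rate: 4.530 Mbps.
On the wire with 10% overhead: 4.983 Mbps.
10 Gbps = 10,000 Mbps; 10,000 / 4.983 = 2006.82 → 2006 viewers.

2006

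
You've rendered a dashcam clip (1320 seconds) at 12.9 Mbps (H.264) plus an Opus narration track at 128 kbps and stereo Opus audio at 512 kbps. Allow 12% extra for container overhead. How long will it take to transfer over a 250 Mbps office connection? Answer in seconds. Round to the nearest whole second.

80 seconds

Audio total: 128 + 512 = 640 kbps = 0.640 Mbps.
Total bitrate: 13.540 Mbps.
File: 13.540 Mbps × 1320 s = 17872.8 Mb.
With 12% container overhead: ×1.12. → 20017.5 Mb.
At 250 Mbps: 20017.5 / 250 = 80.1 s ≈ 80.1 seconds.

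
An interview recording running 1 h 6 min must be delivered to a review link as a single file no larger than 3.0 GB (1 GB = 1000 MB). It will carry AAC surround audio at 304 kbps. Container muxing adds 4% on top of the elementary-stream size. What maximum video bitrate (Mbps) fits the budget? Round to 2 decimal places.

5.52 Mbps

Budget: 3.0 GB = 24000.0 Mb.
Stream payload after overhead: 24000.0 / 1.04 = 23076.9 Mb.
1 h 6 min = 66 min = 3960 s
Total bitrate budget: 23076.9 Mb / 3960 s = 5.828 Mbps.
Audio: 304 kbps = 0.304 Mbps.
Video: 5.828 − 0.304 = 5.524 Mbps.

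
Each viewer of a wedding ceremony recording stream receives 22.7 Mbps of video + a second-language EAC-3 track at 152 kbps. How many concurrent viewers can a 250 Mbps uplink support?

Audio: 152 kbps = 0.152 Mbps.
Per-viewer media rate: 22.852 Mbps.
250 Mbps = 250.0 Mbps; 250.0 / 22.852 = 10.94 → 10 viewers.

10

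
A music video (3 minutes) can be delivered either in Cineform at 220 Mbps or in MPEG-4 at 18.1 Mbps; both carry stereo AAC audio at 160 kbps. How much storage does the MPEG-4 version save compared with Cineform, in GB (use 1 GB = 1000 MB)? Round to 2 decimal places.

4.54 GB

3 min = 180 s
Audio: 160 kbps = 0.160 Mbps.
Cineform: 220.160 Mbps × 180 s = 39628.8 Mb = 4.954 GB.
MPEG-4: 18.260 Mbps × 180 s = 3286.8 Mb = 0.411 GB.
Saving: 4.954 − 0.411 = 4.543 GB.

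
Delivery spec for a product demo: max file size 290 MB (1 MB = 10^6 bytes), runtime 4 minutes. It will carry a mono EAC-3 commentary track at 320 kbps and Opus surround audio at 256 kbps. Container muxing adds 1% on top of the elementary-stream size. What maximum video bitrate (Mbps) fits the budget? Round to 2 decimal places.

Budget: 290 MB = 2320.0 Mb.
Stream payload after overhead: 2320.0 / 1.01 = 2297.0 Mb.
4 min = 240 s
Total bitrate budget: 2297.0 Mb / 240 s = 9.571 Mbps.
Audio total: 320 + 256 = 576 kbps = 0.576 Mbps.
Video: 9.571 − 0.576 = 8.995 Mbps.

8.99 Mbps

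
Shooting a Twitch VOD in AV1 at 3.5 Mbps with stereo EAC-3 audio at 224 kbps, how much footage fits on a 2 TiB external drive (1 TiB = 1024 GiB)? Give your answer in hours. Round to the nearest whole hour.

1312 hours

Audio: 224 kbps = 0.224 Mbps.
Total bitrate: 3.5 + 0.224 = 3.724 Mbps.
Capacity: 2 TiB = 17,592,186 Mb.
Recording time: 17,592,186 / 3.724 = 4,724,003 s ≈ 1,312 hours.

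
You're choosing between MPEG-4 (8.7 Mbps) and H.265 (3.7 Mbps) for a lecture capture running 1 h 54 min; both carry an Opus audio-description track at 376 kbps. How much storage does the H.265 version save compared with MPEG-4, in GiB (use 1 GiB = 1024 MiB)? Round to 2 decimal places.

1 h 54 min = 114 min = 6840 s
Audio: 376 kbps = 0.376 Mbps.
MPEG-4: 9.076 Mbps × 6840 s = 62079.8 Mb = 7.227 GiB.
H.265: 4.076 Mbps × 6840 s = 27879.8 Mb = 3.246 GiB.
Saving: 7.227 − 3.246 = 3.981 GiB.

3.98 GiB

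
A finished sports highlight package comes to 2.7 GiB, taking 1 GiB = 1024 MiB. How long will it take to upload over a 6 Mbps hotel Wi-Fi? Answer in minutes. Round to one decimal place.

File: 2.7 GiB = 23192.8 Mb.
At 6 Mbps: 23192.8 / 6 = 3865.5 s ≈ 64.4 minutes.

64.4 minutes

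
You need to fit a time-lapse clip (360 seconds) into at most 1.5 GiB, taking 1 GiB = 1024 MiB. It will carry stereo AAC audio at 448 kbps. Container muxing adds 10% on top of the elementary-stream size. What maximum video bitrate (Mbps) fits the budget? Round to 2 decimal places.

32.09 Mbps

Budget: 1.5 GiB = 12884.9 Mb.
Stream payload after overhead: 12884.9 / 1.10 = 11713.5 Mb.
Total bitrate budget: 11713.5 Mb / 360 s = 32.538 Mbps.
Audio: 448 kbps = 0.448 Mbps.
Video: 32.538 − 0.448 = 32.090 Mbps.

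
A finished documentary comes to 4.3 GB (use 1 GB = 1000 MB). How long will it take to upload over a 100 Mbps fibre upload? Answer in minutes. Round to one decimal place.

5.7 minutes

File: 4.3 GB = 34400.0 Mb.
At 100 Mbps: 34400.0 / 100 = 344.0 s ≈ 5.73 minutes.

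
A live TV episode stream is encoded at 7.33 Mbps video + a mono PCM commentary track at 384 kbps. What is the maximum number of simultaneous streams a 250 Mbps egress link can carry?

32

Audio: 384 kbps = 0.384 Mbps.
Per-viewer media rate: 7.714 Mbps.
250 Mbps = 250.0 Mbps; 250.0 / 7.714 = 32.41 → 32 viewers.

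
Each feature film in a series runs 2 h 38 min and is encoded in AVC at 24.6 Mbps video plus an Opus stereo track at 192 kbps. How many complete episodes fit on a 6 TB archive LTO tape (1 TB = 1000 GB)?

2 h 38 min = 158 min = 9480 s
Audio: 192 kbps = 0.192 Mbps.
Total bitrate: 24.792 Mbps.
Per item: 24.792 Mbps × 9480 s = 235,028 Mb = 29,379 MB.
Capacity: 6 TB = 48,000,000 Mb; 204.23 items → 204 complete.

204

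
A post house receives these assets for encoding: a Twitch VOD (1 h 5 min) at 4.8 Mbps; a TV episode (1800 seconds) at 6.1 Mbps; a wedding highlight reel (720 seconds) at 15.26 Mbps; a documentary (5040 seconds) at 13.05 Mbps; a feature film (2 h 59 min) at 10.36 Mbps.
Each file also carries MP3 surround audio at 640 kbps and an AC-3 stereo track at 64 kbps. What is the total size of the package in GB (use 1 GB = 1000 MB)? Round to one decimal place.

Audio total: 640 + 64 = 704 kbps = 0.704 Mbps.
Twitch VOD: 5.504 Mbps × 3900 s = 21465.6 Mb
TV episode: 6.804 Mbps × 1800 s = 12247.2 Mb
wedding highlight reel: 15.964 Mbps × 720 s = 11494.1 Mb
documentary: 13.754 Mbps × 5040 s = 69320.2 Mb
feature film: 11.064 Mbps × 10740 s = 118827.4 Mb
Total: 233354.4 Mb = 29169.3 MB.
= 29.17 GB.

29.2 GB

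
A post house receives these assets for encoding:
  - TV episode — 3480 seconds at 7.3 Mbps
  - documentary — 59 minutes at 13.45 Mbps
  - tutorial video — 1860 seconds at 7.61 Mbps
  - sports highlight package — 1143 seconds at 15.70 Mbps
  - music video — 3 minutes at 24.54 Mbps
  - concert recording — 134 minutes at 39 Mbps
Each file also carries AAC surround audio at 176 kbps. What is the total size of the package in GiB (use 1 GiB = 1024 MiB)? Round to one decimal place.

49.6 GiB

Audio: 176 kbps = 0.176 Mbps.
TV episode: 7.476 Mbps × 3480 s = 26016.5 Mb
documentary: 13.626 Mbps × 3540 s = 48236.0 Mb
tutorial video: 7.786 Mbps × 1860 s = 14482.0 Mb
sports highlight package: 15.876 Mbps × 1143 s = 18146.3 Mb
music video: 24.716 Mbps × 180 s = 4448.9 Mb
concert recording: 39.176 Mbps × 8040 s = 314975.0 Mb
Total: 426304.7 Mb = 53288.1 MB.
= 49.63 GiB.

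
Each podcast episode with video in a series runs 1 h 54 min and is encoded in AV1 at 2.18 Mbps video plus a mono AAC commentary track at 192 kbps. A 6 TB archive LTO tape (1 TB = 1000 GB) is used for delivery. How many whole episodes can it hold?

1 h 54 min = 114 min = 6840 s
Audio: 192 kbps = 0.192 Mbps.
Total bitrate: 2.372 Mbps.
Per item: 2.372 Mbps × 6840 s = 16,224 Mb = 2,028 MB.
Capacity: 6 TB = 48,000,000 Mb; 2958.49 items → 2958 complete.

2958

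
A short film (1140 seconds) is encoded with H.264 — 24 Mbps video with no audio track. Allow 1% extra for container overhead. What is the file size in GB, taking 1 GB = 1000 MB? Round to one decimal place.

3.5 GB

Total bitrate: 24 Mbps.
Stream data: 24.000 Mbps × 1140 s = 27360.0 Mb.
With 1% container overhead: ×1.01.
27,634 Mb ÷ 8 = 3,454 MB → 3.454 GB.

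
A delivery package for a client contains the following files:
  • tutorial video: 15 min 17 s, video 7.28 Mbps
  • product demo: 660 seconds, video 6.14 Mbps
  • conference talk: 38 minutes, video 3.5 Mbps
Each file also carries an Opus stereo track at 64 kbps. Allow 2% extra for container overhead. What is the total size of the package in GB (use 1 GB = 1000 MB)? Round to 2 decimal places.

Audio: 64 kbps = 0.064 Mbps.
tutorial video: 7.344 Mbps × 917 s × 1.02 = 6869.1 Mb
product demo: 6.204 Mbps × 660 s × 1.02 = 4176.5 Mb
conference talk: 3.564 Mbps × 2280 s × 1.02 = 8288.4 Mb
Total: 19334.1 Mb = 2416.8 MB.
= 2.417 GB.

2.42 GB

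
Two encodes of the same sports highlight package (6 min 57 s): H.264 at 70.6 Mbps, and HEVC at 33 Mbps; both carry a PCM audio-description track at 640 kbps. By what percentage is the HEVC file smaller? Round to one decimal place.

52.8%

6 min 57 s = 417 s
Audio: 640 kbps = 0.640 Mbps.
H.264: 71.240 Mbps × 417 s = 29707.1 Mb = 3.713 GB.
HEVC: 33.640 Mbps × 417 s = 14027.9 Mb = 1.753 GB.
Reduction: (1 − 1.753/3.713) × 100 = 52.78%.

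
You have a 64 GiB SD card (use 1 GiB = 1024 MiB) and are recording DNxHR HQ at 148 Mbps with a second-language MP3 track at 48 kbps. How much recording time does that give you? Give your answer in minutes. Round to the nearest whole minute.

Audio: 48 kbps = 0.048 Mbps.
Total bitrate: 148 + 0.048 = 148.048 Mbps.
Capacity: 64 GiB = 549,756 Mb.
Recording time: 549,756 / 148.048 = 3,713 s ≈ 61.9 minutes.

62 minutes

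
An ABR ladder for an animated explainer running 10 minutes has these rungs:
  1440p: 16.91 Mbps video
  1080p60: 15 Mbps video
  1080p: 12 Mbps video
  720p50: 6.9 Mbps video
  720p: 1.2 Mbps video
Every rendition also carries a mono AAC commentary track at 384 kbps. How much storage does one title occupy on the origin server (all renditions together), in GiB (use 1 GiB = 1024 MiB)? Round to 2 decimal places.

3.77 GiB

10 min = 600 s
Audio: 384 kbps = 0.384 Mbps.
Sum of rendition bitrates: (16.91+0.384) + (15+0.384) + (12+0.384) + (6.9+0.384) + (1.2+0.384) = 53.930 Mbps.
× 600 s = 32,358 Mb = 4,045 MB = 3.767 GiB.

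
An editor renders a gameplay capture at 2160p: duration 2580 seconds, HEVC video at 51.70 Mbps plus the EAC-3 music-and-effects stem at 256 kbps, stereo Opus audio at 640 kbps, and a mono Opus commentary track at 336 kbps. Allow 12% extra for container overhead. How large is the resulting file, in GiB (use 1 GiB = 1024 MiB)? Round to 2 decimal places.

17.81 GiB

Audio total: 256 + 640 + 336 = 1232 kbps = 1.232 Mbps.
Total bitrate: 51.70 + 1.232 = 52.932 Mbps.
Stream data: 52.932 Mbps × 2580 s = 136564.6 Mb.
With 12% container overhead: ×1.12.
152,952 Mb = 19,119,038,400 bytes ÷ 1,073,741,824 = 17.81 GiB.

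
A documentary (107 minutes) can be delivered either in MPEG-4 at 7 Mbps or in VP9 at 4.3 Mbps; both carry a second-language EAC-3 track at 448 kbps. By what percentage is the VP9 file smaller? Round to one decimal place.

107 min = 6420 s
Audio: 448 kbps = 0.448 Mbps.
MPEG-4: 7.448 Mbps × 6420 s = 47816.2 Mb = 5.567 GiB.
VP9: 4.748 Mbps × 6420 s = 30482.2 Mb = 3.549 GiB.
Reduction: (1 − 3.549/5.567) × 100 = 36.25%.

36.3%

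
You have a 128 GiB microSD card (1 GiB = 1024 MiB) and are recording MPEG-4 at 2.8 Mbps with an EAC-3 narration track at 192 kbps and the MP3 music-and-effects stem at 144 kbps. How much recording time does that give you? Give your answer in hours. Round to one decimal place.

Audio total: 192 + 144 = 336 kbps = 0.336 Mbps.
Total bitrate: 2.8 + 0.336 = 3.136 Mbps.
Capacity: 128 GiB = 1,099,512 Mb.
Recording time: 1,099,512 / 3.136 = 350,610 s ≈ 97.4 hours.

97.4 hours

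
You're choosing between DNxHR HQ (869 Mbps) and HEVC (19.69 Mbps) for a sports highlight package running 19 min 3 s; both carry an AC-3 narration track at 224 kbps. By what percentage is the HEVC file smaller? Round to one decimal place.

19 min 3 s = 1143 s
Audio: 224 kbps = 0.224 Mbps.
DNxHR HQ: 869.224 Mbps × 1143 s = 993523.0 Mb = 124.190 GB.
HEVC: 19.914 Mbps × 1143 s = 22761.7 Mb = 2.845 GB.
Reduction: (1 − 2.845/124.190) × 100 = 97.71%.

97.7%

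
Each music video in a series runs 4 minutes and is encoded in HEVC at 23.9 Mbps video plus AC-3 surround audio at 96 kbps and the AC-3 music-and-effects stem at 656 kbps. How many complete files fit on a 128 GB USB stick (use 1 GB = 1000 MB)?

4 min = 240 s
Audio total: 96 + 656 = 752 kbps = 0.752 Mbps.
Total bitrate: 24.652 Mbps.
Per item: 24.652 Mbps × 240 s = 5,916 Mb = 739.6 MB.
Capacity: 128 GB = 1,024,000 Mb; 173.08 items → 173 complete.

173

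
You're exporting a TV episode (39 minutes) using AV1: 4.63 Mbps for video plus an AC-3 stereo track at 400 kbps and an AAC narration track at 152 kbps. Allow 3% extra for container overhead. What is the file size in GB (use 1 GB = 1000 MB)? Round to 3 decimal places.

39 min = 2340 s
Audio total: 400 + 152 = 552 kbps = 0.552 Mbps.
Total bitrate: 4.63 + 0.552 = 5.182 Mbps.
Stream data: 5.182 Mbps × 2340 s = 12125.9 Mb.
With 3% container overhead: ×1.03.
12,490 Mb ÷ 8 = 1,561 MB → 1.561 GB.

1.561 GB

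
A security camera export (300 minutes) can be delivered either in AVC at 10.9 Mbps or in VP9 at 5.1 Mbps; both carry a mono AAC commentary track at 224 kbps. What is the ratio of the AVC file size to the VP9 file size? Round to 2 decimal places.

2.09

300 min = 18000 s
Audio: 224 kbps = 0.224 Mbps.
AVC: 11.124 Mbps × 18000 s = 200232.0 Mb = 25.029 GB.
VP9: 5.324 Mbps × 18000 s = 95832.0 Mb = 11.979 GB.
Ratio: 25.029 / 11.979 = 2.089.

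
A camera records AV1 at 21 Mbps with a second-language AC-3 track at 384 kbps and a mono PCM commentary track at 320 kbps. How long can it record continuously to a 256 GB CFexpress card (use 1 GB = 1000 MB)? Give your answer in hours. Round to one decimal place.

Audio total: 384 + 320 = 704 kbps = 0.704 Mbps.
Total bitrate: 21 + 0.704 = 21.704 Mbps.
Capacity: 256 GB = 2,048,000 Mb.
Recording time: 2,048,000 / 21.704 = 94,360 s ≈ 26.2 hours.

26.2 hours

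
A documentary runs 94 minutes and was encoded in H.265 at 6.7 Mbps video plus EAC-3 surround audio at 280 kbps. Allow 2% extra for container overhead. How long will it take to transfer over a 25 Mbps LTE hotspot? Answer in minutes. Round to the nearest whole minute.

27 minutes

94 min = 5640 s
Audio: 280 kbps = 0.280 Mbps.
Total bitrate: 6.980 Mbps.
File: 6.980 Mbps × 5640 s = 39367.2 Mb.
With 2% container overhead: ×1.02. → 40154.5 Mb.
At 25 Mbps: 40154.5 / 25 = 1606.2 s ≈ 26.8 minutes.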